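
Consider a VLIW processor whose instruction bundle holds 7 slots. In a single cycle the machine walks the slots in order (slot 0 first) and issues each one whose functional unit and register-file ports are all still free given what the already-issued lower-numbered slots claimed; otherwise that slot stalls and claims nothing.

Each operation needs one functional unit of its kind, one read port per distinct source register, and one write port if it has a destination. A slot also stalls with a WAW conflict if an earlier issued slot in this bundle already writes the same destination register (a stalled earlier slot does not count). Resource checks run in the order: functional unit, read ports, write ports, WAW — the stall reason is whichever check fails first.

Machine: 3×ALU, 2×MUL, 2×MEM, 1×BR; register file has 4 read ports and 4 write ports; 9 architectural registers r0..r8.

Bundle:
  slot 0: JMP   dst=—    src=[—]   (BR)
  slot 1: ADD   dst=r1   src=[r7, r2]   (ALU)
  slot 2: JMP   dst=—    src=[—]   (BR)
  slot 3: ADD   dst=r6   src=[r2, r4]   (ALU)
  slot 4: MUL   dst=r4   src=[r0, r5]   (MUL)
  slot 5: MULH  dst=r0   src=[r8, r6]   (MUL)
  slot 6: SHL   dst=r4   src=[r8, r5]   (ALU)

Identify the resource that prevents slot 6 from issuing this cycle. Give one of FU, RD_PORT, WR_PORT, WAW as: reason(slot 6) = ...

reason(slot 6) = RD_PORT

  0. BR ⇒ go  {3A/2Mu/2Ld/0B | 4r 4w}
  1. ALU→r1 ⇒ go  {2A/2Mu/2Ld/0B | 2r 3w}
  2. BR ⇒ no(FU)  {2A/2Mu/2Ld/0B | 2r 3w}
  3. ALU→r6 ⇒ go  {1A/2Mu/2Ld/0B | 0r 2w}
  4. MUL→r4 ⇒ no(RD_PORT)  {1A/2Mu/2Ld/0B | 0r 2w}
  5. MUL→r0 ⇒ no(RD_PORT)  {1A/2Mu/2Ld/0B | 0r 2w}
  6. ALU→r4 ⇒ no(RD_PORT)  {1A/2Mu/2Ld/0B | 0r 2w}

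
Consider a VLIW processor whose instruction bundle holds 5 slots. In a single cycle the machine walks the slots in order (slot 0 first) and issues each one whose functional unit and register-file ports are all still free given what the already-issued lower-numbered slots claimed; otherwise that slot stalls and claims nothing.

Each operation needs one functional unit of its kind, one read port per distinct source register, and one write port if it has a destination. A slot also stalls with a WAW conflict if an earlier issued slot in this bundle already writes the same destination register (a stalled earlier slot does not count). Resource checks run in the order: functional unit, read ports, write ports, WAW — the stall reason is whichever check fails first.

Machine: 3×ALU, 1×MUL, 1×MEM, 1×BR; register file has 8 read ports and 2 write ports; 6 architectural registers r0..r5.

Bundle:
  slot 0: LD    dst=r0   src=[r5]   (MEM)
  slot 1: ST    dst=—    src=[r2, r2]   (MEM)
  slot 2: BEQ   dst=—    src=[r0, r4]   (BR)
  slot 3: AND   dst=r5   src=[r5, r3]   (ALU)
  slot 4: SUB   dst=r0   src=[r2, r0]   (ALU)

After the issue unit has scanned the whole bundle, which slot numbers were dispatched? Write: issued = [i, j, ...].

issued = [0, 2, 3]

[0] MEM needs rd=1 wr=1: ok; after: ALU=3 MUL=1 MEM=0 BR=1, R=7, W=1
[1] MEM needs rd=1 wr=0: FU; after: ALU=3 MUL=1 MEM=0 BR=1, R=7, W=1
[2] BR needs rd=2 wr=0: ok; after: ALU=3 MUL=1 MEM=0 BR=0, R=5, W=1
[3] ALU needs rd=2 wr=1: ok; after: ALU=2 MUL=1 MEM=0 BR=0, R=3, W=0
[4] ALU needs rd=2 wr=1: WR_PORT; after: ALU=2 MUL=1 MEM=0 BR=0, R=3, W=0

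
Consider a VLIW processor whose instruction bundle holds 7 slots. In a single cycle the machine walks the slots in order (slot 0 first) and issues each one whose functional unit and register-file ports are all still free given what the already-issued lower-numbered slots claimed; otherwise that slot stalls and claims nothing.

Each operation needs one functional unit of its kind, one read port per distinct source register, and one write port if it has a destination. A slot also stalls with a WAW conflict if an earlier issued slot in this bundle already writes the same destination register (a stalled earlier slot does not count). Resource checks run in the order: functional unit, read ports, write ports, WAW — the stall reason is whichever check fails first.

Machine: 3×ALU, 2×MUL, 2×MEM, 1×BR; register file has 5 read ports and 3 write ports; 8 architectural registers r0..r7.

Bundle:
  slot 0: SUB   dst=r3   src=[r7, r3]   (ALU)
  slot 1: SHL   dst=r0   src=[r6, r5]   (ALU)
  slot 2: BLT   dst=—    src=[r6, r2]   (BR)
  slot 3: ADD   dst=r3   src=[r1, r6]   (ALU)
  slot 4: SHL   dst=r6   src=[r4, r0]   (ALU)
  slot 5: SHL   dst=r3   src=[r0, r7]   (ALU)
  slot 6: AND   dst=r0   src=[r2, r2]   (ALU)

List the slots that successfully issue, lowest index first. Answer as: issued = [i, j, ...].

issued = [0, 1]

  0. ALU→r3 ⇒ go  {2A/2Mu/2Ld/1B | 3r 2w}
  1. ALU→r0 ⇒ go  {1A/2Mu/2Ld/1B | 1r 1w}
  2. BR ⇒ no(RD_PORT)  {1A/2Mu/2Ld/1B | 1r 1w}
  3. ALU→r3 ⇒ no(RD_PORT)  {1A/2Mu/2Ld/1B | 1r 1w}
  4. ALU→r6 ⇒ no(RD_PORT)  {1A/2Mu/2Ld/1B | 1r 1w}
  5. ALU→r3 ⇒ no(RD_PORT)  {1A/2Mu/2Ld/1B | 1r 1w}
  6. ALU→r0 ⇒ no(WAW)  {1A/2Mu/2Ld/1B | 1r 1w}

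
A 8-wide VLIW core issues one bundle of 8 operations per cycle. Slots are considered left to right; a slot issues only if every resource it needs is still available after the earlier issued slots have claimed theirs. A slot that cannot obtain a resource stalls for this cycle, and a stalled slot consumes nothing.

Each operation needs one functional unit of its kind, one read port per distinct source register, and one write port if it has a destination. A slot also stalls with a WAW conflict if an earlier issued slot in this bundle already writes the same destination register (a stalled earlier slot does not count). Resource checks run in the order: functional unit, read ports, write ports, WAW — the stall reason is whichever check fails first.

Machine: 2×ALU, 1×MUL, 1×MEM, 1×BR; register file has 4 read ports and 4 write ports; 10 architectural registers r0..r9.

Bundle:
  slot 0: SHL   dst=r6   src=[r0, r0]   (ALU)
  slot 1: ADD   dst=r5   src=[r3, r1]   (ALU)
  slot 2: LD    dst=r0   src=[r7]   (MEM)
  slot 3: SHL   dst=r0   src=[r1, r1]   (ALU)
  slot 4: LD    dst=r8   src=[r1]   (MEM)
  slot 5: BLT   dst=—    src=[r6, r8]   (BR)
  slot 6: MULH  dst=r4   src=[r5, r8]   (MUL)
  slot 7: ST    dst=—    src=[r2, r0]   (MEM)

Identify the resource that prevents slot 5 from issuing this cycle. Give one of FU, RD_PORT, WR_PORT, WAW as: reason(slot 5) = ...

[0] ALU needs rd=1 wr=1: ok; after: ALU=1 MUL=1 MEM=1 BR=1, R=3, W=3
[1] ALU needs rd=2 wr=1: ok; after: ALU=0 MUL=1 MEM=1 BR=1, R=1, W=2
[2] MEM needs rd=1 wr=1: ok; after: ALU=0 MUL=1 MEM=0 BR=1, R=0, W=1
[3] ALU needs rd=1 wr=1: FU; after: ALU=0 MUL=1 MEM=0 BR=1, R=0, W=1
[4] MEM needs rd=1 wr=1: FU; after: ALU=0 MUL=1 MEM=0 BR=1, R=0, W=1
[5] BR needs rd=2 wr=0: RD_PORT; after: ALU=0 MUL=1 MEM=0 BR=1, R=0, W=1
[6] MUL needs rd=2 wr=1: RD_PORT; after: ALU=0 MUL=1 MEM=0 BR=1, R=0, W=1
[7] MEM needs rd=2 wr=0: FU; after: ALU=0 MUL=1 MEM=0 BR=1, R=0, W=1

reason(slot 5) = RD_PORT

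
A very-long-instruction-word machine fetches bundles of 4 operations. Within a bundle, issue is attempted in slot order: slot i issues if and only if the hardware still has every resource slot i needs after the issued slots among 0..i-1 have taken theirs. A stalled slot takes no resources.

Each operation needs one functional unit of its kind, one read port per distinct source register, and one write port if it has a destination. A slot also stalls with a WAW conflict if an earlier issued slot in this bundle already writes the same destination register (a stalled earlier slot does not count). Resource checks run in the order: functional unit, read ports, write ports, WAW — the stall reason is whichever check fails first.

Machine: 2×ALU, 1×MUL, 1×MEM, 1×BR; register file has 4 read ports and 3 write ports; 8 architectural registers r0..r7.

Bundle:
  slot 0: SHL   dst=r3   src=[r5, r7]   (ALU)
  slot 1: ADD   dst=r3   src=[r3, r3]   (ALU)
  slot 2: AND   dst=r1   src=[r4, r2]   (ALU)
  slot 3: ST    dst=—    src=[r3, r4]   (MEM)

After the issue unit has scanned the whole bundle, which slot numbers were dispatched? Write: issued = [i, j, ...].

issued = [0, 2]

  0. ALU→r3 ⇒ go  {1A/1Mu/1Ld/1B | 2r 2w}
  1. ALU→r3 ⇒ no(WAW)  {1A/1Mu/1Ld/1B | 2r 2w}
  2. ALU→r1 ⇒ go  {0A/1Mu/1Ld/1B | 0r 1w}
  3. MEM ⇒ no(RD_PORT)  {0A/1Mu/1Ld/1B | 0r 1w}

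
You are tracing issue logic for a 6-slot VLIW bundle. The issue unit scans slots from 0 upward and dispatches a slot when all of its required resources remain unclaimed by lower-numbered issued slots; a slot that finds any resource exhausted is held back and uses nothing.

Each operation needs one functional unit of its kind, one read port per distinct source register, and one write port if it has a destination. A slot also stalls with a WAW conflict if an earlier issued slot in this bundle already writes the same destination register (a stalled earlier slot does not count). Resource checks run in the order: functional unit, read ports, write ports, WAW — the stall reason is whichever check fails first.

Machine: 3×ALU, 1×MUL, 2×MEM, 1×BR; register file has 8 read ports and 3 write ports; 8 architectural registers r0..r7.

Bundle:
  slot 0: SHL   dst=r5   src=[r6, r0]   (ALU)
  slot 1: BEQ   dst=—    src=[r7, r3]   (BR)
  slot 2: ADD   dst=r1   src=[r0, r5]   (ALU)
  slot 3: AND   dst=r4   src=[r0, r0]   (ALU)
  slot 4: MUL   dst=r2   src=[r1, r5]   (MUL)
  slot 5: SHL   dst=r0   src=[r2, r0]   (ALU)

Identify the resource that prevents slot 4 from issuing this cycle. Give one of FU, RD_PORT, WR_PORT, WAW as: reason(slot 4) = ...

(0) want 1×ALU +2rd +1wr — yes → AL2|MU1|ME2|BR1|rd6|wr2
(1) want 1×BR +2rd +0wr — yes → AL2|MU1|ME2|BR0|rd4|wr2
(2) want 1×ALU +2rd +1wr — yes → AL1|MU1|ME2|BR0|rd2|wr1
(3) want 1×ALU +1rd +1wr — yes → AL0|MU1|ME2|BR0|rd1|wr0
(4) want 1×MUL +2rd +1wr — RD_PORT → AL0|MU1|ME2|BR0|rd1|wr0
(5) want 1×ALU +2rd +1wr — FU → AL0|MU1|ME2|BR0|rd1|wr0

reason(slot 4) = RD_PORT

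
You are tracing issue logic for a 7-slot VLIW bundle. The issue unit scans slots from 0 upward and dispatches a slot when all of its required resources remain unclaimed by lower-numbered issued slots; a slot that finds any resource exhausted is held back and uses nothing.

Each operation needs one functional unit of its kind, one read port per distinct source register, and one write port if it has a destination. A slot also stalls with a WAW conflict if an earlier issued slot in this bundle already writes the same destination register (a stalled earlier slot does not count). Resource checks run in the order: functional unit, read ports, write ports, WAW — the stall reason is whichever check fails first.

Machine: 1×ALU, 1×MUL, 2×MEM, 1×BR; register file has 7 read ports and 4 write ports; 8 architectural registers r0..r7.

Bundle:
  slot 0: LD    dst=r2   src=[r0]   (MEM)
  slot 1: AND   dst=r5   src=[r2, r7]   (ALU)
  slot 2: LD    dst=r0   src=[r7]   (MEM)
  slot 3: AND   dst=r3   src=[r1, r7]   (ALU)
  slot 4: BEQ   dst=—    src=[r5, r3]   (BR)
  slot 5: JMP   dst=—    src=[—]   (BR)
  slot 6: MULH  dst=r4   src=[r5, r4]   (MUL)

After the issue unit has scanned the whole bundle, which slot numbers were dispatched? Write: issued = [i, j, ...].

issued = [0, 1, 2, 4]

  0. MEM→r2 ⇒ go  {1A/1Mu/1Ld/1B | 6r 3w}
  1. ALU→r5 ⇒ go  {0A/1Mu/1Ld/1B | 4r 2w}
  2. MEM→r0 ⇒ go  {0A/1Mu/0Ld/1B | 3r 1w}
  3. ALU→r3 ⇒ no(FU)  {0A/1Mu/0Ld/1B | 3r 1w}
  4. BR ⇒ go  {0A/1Mu/0Ld/0B | 1r 1w}
  5. BR ⇒ no(FU)  {0A/1Mu/0Ld/0B | 1r 1w}
  6. MUL→r4 ⇒ no(RD_PORT)  {0A/1Mu/0Ld/0B | 1r 1w}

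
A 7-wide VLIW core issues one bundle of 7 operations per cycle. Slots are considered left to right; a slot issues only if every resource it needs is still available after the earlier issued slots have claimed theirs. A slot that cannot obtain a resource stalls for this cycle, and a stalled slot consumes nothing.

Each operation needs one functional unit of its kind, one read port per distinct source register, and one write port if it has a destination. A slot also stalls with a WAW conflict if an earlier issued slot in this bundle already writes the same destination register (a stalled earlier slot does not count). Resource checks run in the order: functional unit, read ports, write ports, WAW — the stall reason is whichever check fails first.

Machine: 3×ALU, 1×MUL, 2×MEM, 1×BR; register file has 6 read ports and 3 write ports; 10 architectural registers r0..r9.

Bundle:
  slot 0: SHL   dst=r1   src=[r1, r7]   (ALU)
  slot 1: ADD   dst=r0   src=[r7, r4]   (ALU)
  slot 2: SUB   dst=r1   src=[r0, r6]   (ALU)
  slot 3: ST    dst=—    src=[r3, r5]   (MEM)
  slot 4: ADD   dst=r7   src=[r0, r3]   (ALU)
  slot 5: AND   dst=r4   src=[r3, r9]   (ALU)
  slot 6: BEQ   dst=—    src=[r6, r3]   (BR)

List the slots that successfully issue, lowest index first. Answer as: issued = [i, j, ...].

issued = [0, 1, 3]

  0. ALU→r1 ⇒ go  {2A/1Mu/2Ld/1B | 4r 2w}
  1. ALU→r0 ⇒ go  {1A/1Mu/2Ld/1B | 2r 1w}
  2. ALU→r1 ⇒ no(WAW)  {1A/1Mu/2Ld/1B | 2r 1w}
  3. MEM ⇒ go  {1A/1Mu/1Ld/1B | 0r 1w}
  4. ALU→r7 ⇒ no(RD_PORT)  {1A/1Mu/1Ld/1B | 0r 1w}
  5. ALU→r4 ⇒ no(RD_PORT)  {1A/1Mu/1Ld/1B | 0r 1w}
  6. BR ⇒ no(RD_PORT)  {1A/1Mu/1Ld/1B | 0r 1w}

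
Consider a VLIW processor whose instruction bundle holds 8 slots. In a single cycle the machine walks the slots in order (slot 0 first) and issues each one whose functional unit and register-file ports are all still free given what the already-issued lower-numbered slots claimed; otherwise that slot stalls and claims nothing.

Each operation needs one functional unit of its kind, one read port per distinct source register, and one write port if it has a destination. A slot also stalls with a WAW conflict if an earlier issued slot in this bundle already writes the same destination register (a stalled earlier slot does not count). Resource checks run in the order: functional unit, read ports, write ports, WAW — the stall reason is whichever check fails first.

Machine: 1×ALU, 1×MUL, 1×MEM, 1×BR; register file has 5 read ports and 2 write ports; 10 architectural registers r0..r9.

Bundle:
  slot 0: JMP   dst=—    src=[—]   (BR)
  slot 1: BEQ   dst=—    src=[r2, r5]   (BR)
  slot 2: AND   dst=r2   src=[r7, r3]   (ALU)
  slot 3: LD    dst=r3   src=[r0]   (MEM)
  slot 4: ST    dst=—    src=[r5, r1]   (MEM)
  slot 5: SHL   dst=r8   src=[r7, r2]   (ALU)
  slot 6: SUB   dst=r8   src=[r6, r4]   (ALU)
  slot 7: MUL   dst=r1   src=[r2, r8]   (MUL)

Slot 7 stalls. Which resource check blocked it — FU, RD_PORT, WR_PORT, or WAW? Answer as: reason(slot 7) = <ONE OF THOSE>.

reason(slot 7) = WR_PORT

[0] BR needs rd=0 wr=0: ok; after: ALU=1 MUL=1 MEM=1 BR=0, R=5, W=2
[1] BR needs rd=2 wr=0: FU; after: ALU=1 MUL=1 MEM=1 BR=0, R=5, W=2
[2] ALU needs rd=2 wr=1: ok; after: ALU=0 MUL=1 MEM=1 BR=0, R=3, W=1
[3] MEM needs rd=1 wr=1: ok; after: ALU=0 MUL=1 MEM=0 BR=0, R=2, W=0
[4] MEM needs rd=2 wr=0: FU; after: ALU=0 MUL=1 MEM=0 BR=0, R=2, W=0
[5] ALU needs rd=2 wr=1: FU; after: ALU=0 MUL=1 MEM=0 BR=0, R=2, W=0
[6] ALU needs rd=2 wr=1: FU; after: ALU=0 MUL=1 MEM=0 BR=0, R=2, W=0
[7] MUL needs rd=2 wr=1: WR_PORT; after: ALU=0 MUL=1 MEM=0 BR=0, R=2, W=0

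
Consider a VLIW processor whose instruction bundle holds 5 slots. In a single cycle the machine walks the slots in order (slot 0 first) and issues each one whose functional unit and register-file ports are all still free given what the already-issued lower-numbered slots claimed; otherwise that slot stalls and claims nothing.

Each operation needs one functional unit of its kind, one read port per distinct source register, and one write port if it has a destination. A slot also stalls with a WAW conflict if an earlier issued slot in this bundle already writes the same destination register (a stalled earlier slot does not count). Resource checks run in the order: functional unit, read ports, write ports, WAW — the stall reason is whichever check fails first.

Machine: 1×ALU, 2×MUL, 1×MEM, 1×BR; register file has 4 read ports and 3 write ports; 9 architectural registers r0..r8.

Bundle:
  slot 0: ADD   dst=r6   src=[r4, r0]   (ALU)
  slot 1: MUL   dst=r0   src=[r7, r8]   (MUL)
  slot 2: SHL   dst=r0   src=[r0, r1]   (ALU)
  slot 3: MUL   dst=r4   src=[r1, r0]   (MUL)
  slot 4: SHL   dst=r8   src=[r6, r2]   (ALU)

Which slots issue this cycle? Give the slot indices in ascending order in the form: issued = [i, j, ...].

issued = [0, 1]

(0) want 1×ALU +2rd +1wr — yes → AL0|MU2|ME1|BR1|rd2|wr2
(1) want 1×MUL +2rd +1wr — yes → AL0|MU1|ME1|BR1|rd0|wr1
(2) want 1×ALU +2rd +1wr — FU → AL0|MU1|ME1|BR1|rd0|wr1
(3) want 1×MUL +2rd +1wr — RD_PORT → AL0|MU1|ME1|BR1|rd0|wr1
(4) want 1×ALU +2rd +1wr — FU → AL0|MU1|ME1|BR1|rd0|wr1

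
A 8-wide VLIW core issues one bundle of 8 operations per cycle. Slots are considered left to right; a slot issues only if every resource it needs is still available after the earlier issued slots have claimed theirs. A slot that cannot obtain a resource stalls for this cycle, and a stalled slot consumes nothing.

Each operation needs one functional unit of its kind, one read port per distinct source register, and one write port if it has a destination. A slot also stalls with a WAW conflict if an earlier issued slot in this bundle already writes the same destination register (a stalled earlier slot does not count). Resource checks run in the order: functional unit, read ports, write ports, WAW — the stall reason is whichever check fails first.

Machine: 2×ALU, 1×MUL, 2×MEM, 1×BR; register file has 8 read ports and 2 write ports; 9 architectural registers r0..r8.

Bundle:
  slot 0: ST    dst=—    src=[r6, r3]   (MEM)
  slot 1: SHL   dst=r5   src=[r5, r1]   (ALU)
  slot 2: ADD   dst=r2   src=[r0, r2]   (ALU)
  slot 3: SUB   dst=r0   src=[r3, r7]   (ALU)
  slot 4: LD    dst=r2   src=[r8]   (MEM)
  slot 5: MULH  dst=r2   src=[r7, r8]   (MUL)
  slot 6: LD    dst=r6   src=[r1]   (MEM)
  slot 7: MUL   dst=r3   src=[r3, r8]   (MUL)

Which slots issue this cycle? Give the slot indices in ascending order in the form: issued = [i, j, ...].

#0 MEM src=r6,r3 dispatched  <A:2 Mu:1 Ld:1 B:1 rd:6 wr:2>
#1 ALU src=r5,r1 dispatched  <A:1 Mu:1 Ld:1 B:1 rd:4 wr:1>
#2 ALU src=r0,r2 dispatched  <A:0 Mu:1 Ld:1 B:1 rd:2 wr:0>
#3 ALU src=r3,r7 held:FU  <A:0 Mu:1 Ld:1 B:1 rd:2 wr:0>
#4 MEM src=r8 held:WR_PORT  <A:0 Mu:1 Ld:1 B:1 rd:2 wr:0>
#5 MUL src=r7,r8 held:WR_PORT  <A:0 Mu:1 Ld:1 B:1 rd:2 wr:0>
#6 MEM src=r1 held:WR_PORT  <A:0 Mu:1 Ld:1 B:1 rd:2 wr:0>
#7 MUL src=r3,r8 held:WR_PORT  <A:0 Mu:1 Ld:1 B:1 rd:2 wr:0>

issued = [0, 1, 2]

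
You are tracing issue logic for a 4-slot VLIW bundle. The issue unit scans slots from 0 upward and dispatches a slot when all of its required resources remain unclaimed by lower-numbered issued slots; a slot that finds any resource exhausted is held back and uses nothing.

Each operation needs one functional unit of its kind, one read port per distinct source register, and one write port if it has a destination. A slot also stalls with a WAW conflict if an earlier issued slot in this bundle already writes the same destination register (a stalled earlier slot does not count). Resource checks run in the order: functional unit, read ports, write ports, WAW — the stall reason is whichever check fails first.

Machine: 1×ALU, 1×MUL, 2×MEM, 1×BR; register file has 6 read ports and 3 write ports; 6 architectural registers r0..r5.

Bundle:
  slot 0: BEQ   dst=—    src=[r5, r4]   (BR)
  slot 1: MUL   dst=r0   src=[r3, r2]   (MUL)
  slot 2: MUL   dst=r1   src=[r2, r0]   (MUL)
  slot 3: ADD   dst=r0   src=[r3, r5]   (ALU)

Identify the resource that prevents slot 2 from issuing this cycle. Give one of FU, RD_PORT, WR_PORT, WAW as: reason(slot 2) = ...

reason(slot 2) = FU

slot 0 (BR): ISSUE — free A1,Mu1,Ld2,B0 rp4 wp3
slot 1 (MUL): ISSUE — free A1,Mu0,Ld2,B0 rp2 wp2
slot 2 (MUL): stall FU — free A1,Mu0,Ld2,B0 rp2 wp2
slot 3 (ALU): stall WAW — free A1,Mu0,Ld2,B0 rp2 wp2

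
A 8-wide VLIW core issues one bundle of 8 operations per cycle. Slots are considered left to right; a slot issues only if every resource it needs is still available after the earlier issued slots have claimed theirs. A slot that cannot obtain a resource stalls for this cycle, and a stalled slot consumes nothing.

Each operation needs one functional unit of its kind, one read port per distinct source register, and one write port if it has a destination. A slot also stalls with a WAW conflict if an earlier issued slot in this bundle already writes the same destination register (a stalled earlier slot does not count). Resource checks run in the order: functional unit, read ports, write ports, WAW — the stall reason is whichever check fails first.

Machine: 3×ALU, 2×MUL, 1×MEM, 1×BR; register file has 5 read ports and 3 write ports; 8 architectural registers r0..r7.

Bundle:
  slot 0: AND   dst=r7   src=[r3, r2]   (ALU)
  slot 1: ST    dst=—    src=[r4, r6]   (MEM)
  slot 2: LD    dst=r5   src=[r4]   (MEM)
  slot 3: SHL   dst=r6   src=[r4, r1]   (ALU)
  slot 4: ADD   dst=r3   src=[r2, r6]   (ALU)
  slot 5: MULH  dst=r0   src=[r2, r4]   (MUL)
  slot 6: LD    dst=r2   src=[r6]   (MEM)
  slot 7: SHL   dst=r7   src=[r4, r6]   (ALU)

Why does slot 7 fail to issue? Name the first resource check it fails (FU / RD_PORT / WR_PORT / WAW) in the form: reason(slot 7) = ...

[0] ALU needs rd=2 wr=1: ok; after: ALU=2 MUL=2 MEM=1 BR=1, R=3, W=2
[1] MEM needs rd=2 wr=0: ok; after: ALU=2 MUL=2 MEM=0 BR=1, R=1, W=2
[2] MEM needs rd=1 wr=1: FU; after: ALU=2 MUL=2 MEM=0 BR=1, R=1, W=2
[3] ALU needs rd=2 wr=1: RD_PORT; after: ALU=2 MUL=2 MEM=0 BR=1, R=1, W=2
[4] ALU needs rd=2 wr=1: RD_PORT; after: ALU=2 MUL=2 MEM=0 BR=1, R=1, W=2
[5] MUL needs rd=2 wr=1: RD_PORT; after: ALU=2 MUL=2 MEM=0 BR=1, R=1, W=2
[6] MEM needs rd=1 wr=1: FU; after: ALU=2 MUL=2 MEM=0 BR=1, R=1, W=2
[7] ALU needs rd=2 wr=1: RD_PORT; after: ALU=2 MUL=2 MEM=0 BR=1, R=1, W=2

reason(slot 7) = RD_PORT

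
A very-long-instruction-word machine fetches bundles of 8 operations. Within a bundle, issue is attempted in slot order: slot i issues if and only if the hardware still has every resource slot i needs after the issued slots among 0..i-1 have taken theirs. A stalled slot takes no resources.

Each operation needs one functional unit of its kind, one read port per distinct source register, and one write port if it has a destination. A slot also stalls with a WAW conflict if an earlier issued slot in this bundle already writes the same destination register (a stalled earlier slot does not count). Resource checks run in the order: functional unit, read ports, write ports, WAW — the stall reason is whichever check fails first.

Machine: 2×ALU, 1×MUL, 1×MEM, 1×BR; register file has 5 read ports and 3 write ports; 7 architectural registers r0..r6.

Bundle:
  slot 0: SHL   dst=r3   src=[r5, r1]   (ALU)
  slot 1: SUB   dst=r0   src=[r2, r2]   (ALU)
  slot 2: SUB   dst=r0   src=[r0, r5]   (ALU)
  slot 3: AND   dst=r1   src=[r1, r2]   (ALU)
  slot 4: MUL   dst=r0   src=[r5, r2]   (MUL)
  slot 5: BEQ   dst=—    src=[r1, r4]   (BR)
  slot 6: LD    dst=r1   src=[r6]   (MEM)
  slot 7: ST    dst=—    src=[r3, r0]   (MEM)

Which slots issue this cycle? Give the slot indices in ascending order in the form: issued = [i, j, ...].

issued = [0, 1, 5]

  0. ALU→r3 ⇒ go  {1A/1Mu/1Ld/1B | 3r 2w}
  1. ALU→r0 ⇒ go  {0A/1Mu/1Ld/1B | 2r 1w}
  2. ALU→r0 ⇒ no(FU)  {0A/1Mu/1Ld/1B | 2r 1w}
  3. ALU→r1 ⇒ no(FU)  {0A/1Mu/1Ld/1B | 2r 1w}
  4. MUL→r0 ⇒ no(WAW)  {0A/1Mu/1Ld/1B | 2r 1w}
  5. BR ⇒ go  {0A/1Mu/1Ld/0B | 0r 1w}
  6. MEM→r1 ⇒ no(RD_PORT)  {0A/1Mu/1Ld/0B | 0r 1w}
  7. MEM ⇒ no(RD_PORT)  {0A/1Mu/1Ld/0B | 0r 1w}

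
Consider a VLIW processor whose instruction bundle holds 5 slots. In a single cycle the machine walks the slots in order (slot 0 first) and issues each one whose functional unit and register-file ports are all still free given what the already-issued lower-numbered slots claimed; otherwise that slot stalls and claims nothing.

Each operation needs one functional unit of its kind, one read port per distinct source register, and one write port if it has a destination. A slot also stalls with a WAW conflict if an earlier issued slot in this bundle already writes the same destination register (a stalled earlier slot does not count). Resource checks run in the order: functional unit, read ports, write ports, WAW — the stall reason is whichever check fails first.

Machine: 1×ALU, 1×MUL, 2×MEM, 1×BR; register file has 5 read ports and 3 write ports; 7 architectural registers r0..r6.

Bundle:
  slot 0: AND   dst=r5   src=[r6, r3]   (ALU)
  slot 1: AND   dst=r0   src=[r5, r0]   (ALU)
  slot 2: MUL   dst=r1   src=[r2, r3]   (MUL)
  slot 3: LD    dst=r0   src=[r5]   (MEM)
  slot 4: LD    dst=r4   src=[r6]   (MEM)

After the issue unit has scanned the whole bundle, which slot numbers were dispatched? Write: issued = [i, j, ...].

slot 0 (ALU): ISSUE — free A0,Mu1,Ld2,B1 rp3 wp2
slot 1 (ALU): stall FU — free A0,Mu1,Ld2,B1 rp3 wp2
slot 2 (MUL): ISSUE — free A0,Mu0,Ld2,B1 rp1 wp1
slot 3 (MEM): ISSUE — free A0,Mu0,Ld1,B1 rp0 wp0
slot 4 (MEM): stall RD_PORT — free A0,Mu0,Ld1,B1 rp0 wp0

issued = [0, 2, 3]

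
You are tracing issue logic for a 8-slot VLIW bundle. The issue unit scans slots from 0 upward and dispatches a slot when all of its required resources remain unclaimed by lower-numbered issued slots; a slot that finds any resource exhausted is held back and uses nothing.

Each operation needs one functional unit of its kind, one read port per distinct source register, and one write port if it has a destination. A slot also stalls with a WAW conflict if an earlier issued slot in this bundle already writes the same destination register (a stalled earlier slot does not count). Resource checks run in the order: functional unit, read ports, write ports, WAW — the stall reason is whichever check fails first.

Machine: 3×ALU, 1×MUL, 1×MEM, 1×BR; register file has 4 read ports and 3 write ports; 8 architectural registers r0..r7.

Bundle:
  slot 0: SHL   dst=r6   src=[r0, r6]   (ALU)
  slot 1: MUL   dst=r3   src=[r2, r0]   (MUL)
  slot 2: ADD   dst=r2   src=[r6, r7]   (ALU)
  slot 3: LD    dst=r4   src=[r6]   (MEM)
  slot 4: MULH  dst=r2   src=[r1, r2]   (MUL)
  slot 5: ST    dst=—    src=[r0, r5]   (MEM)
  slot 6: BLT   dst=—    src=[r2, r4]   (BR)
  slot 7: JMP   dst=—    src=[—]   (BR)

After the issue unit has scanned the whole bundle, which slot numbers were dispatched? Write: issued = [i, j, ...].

#0 ALU src=r0,r6 dispatched  <A:2 Mu:1 Ld:1 B:1 rd:2 wr:2>
#1 MUL src=r2,r0 dispatched  <A:2 Mu:0 Ld:1 B:1 rd:0 wr:1>
#2 ALU src=r6,r7 held:RD_PORT  <A:2 Mu:0 Ld:1 B:1 rd:0 wr:1>
#3 MEM src=r6 held:RD_PORT  <A:2 Mu:0 Ld:1 B:1 rd:0 wr:1>
#4 MUL src=r1,r2 held:FU  <A:2 Mu:0 Ld:1 B:1 rd:0 wr:1>
#5 MEM src=r0,r5 held:RD_PORT  <A:2 Mu:0 Ld:1 B:1 rd:0 wr:1>
#6 BR src=r2,r4 held:RD_PORT  <A:2 Mu:0 Ld:1 B:1 rd:0 wr:1>
#7 BR src=- dispatched  <A:2 Mu:0 Ld:1 B:0 rd:0 wr:1>

issued = [0, 1, 7]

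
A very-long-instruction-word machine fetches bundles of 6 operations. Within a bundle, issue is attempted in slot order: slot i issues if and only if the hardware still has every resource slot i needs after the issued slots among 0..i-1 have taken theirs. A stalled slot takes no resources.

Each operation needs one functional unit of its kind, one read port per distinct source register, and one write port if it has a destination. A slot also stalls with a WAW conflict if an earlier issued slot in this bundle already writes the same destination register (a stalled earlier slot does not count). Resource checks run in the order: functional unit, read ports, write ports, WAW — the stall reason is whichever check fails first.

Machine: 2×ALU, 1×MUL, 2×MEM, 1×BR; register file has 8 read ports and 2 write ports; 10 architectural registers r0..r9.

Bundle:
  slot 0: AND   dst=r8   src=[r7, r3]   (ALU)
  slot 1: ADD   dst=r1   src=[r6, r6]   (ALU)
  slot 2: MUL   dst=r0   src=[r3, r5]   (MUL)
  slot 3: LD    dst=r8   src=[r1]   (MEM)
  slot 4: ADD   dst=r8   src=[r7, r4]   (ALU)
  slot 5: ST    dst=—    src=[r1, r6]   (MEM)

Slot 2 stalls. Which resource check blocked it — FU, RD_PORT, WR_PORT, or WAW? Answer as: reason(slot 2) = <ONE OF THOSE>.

(0) want 1×ALU +2rd +1wr — yes → AL1|MU1|ME2|BR1|rd6|wr1
(1) want 1×ALU +1rd +1wr — yes → AL0|MU1|ME2|BR1|rd5|wr0
(2) want 1×MUL +2rd +1wr — WR_PORT → AL0|MU1|ME2|BR1|rd5|wr0
(3) want 1×MEM +1rd +1wr — WR_PORT → AL0|MU1|ME2|BR1|rd5|wr0
(4) want 1×ALU +2rd +1wr — FU → AL0|MU1|ME2|BR1|rd5|wr0
(5) want 1×MEM +2rd +0wr — yes → AL0|MU1|ME1|BR1|rd3|wr0

reason(slot 2) = WR_PORT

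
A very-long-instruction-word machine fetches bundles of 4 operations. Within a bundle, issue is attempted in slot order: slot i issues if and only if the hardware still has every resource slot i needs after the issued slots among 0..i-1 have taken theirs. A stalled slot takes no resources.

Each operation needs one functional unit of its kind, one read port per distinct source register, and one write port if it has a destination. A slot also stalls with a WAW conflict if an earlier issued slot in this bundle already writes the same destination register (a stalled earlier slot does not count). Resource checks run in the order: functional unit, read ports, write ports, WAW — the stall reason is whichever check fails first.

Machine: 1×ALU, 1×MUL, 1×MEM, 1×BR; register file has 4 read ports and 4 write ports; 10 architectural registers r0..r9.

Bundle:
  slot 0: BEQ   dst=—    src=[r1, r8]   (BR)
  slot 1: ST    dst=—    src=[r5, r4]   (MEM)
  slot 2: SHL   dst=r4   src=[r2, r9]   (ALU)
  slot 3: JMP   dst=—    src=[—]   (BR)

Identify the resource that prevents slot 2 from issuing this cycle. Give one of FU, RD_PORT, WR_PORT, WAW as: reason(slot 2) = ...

  0. BR ⇒ go  {1A/1Mu/1Ld/0B | 2r 4w}
  1. MEM ⇒ go  {1A/1Mu/0Ld/0B | 0r 4w}
  2. ALU→r4 ⇒ no(RD_PORT)  {1A/1Mu/0Ld/0B | 0r 4w}
  3. BR ⇒ no(FU)  {1A/1Mu/0Ld/0B | 0r 4w}

reason(slot 2) = RD_PORT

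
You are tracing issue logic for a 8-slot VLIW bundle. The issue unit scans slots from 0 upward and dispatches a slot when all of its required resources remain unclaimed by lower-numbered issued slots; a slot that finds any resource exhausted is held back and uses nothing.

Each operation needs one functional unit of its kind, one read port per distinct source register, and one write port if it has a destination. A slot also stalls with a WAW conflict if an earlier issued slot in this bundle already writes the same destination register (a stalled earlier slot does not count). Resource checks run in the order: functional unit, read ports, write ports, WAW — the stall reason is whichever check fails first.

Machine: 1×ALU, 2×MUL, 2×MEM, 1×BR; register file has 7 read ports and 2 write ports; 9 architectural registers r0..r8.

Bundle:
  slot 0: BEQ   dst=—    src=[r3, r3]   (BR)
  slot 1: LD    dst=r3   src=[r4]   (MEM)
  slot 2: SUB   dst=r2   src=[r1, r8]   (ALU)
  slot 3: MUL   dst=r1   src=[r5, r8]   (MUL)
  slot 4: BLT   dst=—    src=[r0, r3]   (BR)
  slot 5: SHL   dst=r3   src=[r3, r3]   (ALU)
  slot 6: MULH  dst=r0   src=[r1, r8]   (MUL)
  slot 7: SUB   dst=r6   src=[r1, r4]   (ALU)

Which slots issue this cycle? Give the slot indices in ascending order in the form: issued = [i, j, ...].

issued = [0, 1, 2]

  0. BR ⇒ go  {1A/2Mu/2Ld/0B | 6r 2w}
  1. MEM→r3 ⇒ go  {1A/2Mu/1Ld/0B | 5r 1w}
  2. ALU→r2 ⇒ go  {0A/2Mu/1Ld/0B | 3r 0w}
  3. MUL→r1 ⇒ no(WR_PORT)  {0A/2Mu/1Ld/0B | 3r 0w}
  4. BR ⇒ no(FU)  {0A/2Mu/1Ld/0B | 3r 0w}
  5. ALU→r3 ⇒ no(FU)  {0A/2Mu/1Ld/0B | 3r 0w}
  6. MUL→r0 ⇒ no(WR_PORT)  {0A/2Mu/1Ld/0B | 3r 0w}
  7. ALU→r6 ⇒ no(FU)  {0A/2Mu/1Ld/0B | 3r 0w}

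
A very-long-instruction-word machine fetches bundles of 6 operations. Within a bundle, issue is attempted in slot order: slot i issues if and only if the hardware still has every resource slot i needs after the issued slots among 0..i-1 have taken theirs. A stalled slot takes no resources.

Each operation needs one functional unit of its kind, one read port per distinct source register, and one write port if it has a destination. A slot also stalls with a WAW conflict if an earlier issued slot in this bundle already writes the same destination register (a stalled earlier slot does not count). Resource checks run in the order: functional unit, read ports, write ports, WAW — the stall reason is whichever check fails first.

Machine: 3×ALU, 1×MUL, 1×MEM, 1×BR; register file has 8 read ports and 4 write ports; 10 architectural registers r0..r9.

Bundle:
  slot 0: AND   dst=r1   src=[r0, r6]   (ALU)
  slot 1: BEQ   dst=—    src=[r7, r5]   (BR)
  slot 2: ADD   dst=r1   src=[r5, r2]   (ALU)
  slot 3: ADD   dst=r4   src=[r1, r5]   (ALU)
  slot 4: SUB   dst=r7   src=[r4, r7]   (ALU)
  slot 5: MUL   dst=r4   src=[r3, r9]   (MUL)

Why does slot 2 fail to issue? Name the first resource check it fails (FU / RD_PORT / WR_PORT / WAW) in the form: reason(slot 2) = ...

#0 ALU src=r0,r6 dispatched  <A:2 Mu:1 Ld:1 B:1 rd:6 wr:3>
#1 BR src=r7,r5 dispatched  <A:2 Mu:1 Ld:1 B:0 rd:4 wr:3>
#2 ALU src=r5,r2 held:WAW  <A:2 Mu:1 Ld:1 B:0 rd:4 wr:3>
#3 ALU src=r1,r5 dispatched  <A:1 Mu:1 Ld:1 B:0 rd:2 wr:2>
#4 ALU src=r4,r7 dispatched  <A:0 Mu:1 Ld:1 B:0 rd:0 wr:1>
#5 MUL src=r3,r9 held:RD_PORT  <A:0 Mu:1 Ld:1 B:0 rd:0 wr:1>

reason(slot 2) = WAW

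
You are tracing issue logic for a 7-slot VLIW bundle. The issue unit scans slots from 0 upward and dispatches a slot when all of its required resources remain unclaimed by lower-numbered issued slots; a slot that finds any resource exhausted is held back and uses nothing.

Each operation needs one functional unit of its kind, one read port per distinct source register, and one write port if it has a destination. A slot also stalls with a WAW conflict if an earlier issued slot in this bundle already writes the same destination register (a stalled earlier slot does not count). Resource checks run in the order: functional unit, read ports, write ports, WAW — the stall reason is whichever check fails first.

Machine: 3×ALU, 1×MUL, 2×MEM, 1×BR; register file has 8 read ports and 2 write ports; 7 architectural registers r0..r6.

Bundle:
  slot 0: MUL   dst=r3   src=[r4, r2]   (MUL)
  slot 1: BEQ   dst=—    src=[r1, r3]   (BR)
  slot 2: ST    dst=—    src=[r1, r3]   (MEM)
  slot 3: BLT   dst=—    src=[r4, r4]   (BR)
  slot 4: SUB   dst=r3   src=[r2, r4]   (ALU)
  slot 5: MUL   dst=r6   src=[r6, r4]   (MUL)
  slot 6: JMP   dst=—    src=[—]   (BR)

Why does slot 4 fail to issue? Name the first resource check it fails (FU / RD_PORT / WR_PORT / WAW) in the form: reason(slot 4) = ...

#0 MUL src=r4,r2 dispatched  <A:3 Mu:0 Ld:2 B:1 rd:6 wr:1>
#1 BR src=r1,r3 dispatched  <A:3 Mu:0 Ld:2 B:0 rd:4 wr:1>
#2 MEM src=r1,r3 dispatched  <A:3 Mu:0 Ld:1 B:0 rd:2 wr:1>
#3 BR src=r4,r4 held:FU  <A:3 Mu:0 Ld:1 B:0 rd:2 wr:1>
#4 ALU src=r2,r4 held:WAW  <A:3 Mu:0 Ld:1 B:0 rd:2 wr:1>
#5 MUL src=r6,r4 held:FU  <A:3 Mu:0 Ld:1 B:0 rd:2 wr:1>
#6 BR src=- held:FU  <A:3 Mu:0 Ld:1 B:0 rd:2 wr:1>

reason(slot 4) = WAW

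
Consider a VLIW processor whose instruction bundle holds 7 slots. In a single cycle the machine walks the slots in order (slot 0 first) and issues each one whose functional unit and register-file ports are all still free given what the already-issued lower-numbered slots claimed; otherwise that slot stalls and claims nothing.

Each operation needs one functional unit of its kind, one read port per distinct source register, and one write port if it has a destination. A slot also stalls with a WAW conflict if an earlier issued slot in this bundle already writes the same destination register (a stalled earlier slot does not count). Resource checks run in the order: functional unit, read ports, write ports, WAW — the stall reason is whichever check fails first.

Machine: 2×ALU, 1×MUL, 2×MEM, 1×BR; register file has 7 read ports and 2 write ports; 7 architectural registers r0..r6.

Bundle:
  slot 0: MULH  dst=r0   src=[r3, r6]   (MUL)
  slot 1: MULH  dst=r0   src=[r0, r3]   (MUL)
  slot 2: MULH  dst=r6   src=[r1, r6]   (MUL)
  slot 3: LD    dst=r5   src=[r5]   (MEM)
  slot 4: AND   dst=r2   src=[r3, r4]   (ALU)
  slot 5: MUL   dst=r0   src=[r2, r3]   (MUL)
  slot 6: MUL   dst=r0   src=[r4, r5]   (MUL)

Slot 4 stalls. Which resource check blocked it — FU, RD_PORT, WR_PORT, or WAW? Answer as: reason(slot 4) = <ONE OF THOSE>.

  0. MUL→r0 ⇒ go  {2A/0Mu/2Ld/1B | 5r 1w}
  1. MUL→r0 ⇒ no(FU)  {2A/0Mu/2Ld/1B | 5r 1w}
  2. MUL→r6 ⇒ no(FU)  {2A/0Mu/2Ld/1B | 5r 1w}
  3. MEM→r5 ⇒ go  {2A/0Mu/1Ld/1B | 4r 0w}
  4. ALU→r2 ⇒ no(WR_PORT)  {2A/0Mu/1Ld/1B | 4r 0w}
  5. MUL→r0 ⇒ no(FU)  {2A/0Mu/1Ld/1B | 4r 0w}
  6. MUL→r0 ⇒ no(FU)  {2A/0Mu/1Ld/1B | 4r 0w}

reason(slot 4) = WR_PORT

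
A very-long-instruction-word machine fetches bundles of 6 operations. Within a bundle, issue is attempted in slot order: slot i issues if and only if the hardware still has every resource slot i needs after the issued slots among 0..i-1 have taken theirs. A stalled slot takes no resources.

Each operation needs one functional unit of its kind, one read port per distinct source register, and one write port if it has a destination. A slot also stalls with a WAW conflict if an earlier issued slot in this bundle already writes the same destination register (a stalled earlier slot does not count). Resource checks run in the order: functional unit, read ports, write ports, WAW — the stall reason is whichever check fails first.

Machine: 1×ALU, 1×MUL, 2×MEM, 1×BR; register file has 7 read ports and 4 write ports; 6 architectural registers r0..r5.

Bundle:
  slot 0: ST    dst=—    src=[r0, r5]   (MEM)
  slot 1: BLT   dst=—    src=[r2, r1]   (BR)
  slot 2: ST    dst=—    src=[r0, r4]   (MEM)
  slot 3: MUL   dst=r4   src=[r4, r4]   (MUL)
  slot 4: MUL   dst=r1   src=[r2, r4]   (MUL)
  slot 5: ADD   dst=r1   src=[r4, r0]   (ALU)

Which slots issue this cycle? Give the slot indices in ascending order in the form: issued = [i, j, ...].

issued = [0, 1, 2, 3]

slot 0 (MEM): ISSUE — free A1,Mu1,Ld1,B1 rp5 wp4
slot 1 (BR): ISSUE — free A1,Mu1,Ld1,B0 rp3 wp4
slot 2 (MEM): ISSUE — free A1,Mu1,Ld0,B0 rp1 wp4
slot 3 (MUL): ISSUE — free A1,Mu0,Ld0,B0 rp0 wp3
slot 4 (MUL): stall FU — free A1,Mu0,Ld0,B0 rp0 wp3
slot 5 (ALU): stall RD_PORT — free A1,Mu0,Ld0,B0 rp0 wp3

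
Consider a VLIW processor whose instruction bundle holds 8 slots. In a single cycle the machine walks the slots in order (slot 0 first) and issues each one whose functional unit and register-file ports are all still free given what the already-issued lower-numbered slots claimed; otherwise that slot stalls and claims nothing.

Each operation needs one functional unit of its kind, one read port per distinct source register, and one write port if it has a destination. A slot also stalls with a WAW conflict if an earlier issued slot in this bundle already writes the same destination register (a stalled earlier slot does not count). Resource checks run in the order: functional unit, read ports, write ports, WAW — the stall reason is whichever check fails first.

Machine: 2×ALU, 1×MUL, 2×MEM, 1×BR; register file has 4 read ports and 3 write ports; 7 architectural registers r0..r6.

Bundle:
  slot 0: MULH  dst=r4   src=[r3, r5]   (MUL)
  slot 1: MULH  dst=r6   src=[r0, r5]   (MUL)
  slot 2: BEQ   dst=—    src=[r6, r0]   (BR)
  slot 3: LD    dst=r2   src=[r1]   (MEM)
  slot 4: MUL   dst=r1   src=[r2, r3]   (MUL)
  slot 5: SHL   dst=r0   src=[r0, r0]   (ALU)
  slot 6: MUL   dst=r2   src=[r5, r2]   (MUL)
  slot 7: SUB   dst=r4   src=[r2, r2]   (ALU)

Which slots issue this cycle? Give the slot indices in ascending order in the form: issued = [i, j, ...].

issued = [0, 2]

  0. MUL→r4 ⇒ go  {2A/0Mu/2Ld/1B | 2r 2w}
  1. MUL→r6 ⇒ no(FU)  {2A/0Mu/2Ld/1B | 2r 2w}
  2. BR ⇒ go  {2A/0Mu/2Ld/0B | 0r 2w}
  3. MEM→r2 ⇒ no(RD_PORT)  {2A/0Mu/2Ld/0B | 0r 2w}
  4. MUL→r1 ⇒ no(FU)  {2A/0Mu/2Ld/0B | 0r 2w}
  5. ALU→r0 ⇒ no(RD_PORT)  {2A/0Mu/2Ld/0B | 0r 2w}
  6. MUL→r2 ⇒ no(FU)  {2A/0Mu/2Ld/0B | 0r 2w}
  7. ALU→r4 ⇒ no(RD_PORT)  {2A/0Mu/2Ld/0B | 0r 2w}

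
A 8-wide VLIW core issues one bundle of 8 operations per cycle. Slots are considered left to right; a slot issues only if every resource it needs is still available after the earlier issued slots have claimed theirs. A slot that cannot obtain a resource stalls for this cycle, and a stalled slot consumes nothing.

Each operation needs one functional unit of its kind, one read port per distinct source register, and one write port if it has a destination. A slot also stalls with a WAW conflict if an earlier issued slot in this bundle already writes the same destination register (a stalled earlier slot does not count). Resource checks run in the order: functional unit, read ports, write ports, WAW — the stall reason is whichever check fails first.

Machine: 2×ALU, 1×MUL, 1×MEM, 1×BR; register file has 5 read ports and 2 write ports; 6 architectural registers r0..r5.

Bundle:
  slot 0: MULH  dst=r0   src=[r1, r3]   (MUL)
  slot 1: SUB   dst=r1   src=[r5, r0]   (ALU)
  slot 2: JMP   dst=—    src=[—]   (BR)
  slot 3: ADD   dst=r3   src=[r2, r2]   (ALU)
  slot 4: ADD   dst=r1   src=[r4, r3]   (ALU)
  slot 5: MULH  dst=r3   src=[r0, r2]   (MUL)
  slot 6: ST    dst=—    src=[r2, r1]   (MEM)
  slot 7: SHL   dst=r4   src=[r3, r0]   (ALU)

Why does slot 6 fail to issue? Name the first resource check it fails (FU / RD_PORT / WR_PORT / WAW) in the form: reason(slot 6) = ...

#0 MUL src=r1,r3 dispatched  <A:2 Mu:0 Ld:1 B:1 rd:3 wr:1>
#1 ALU src=r5,r0 dispatched  <A:1 Mu:0 Ld:1 B:1 rd:1 wr:0>
#2 BR src=- dispatched  <A:1 Mu:0 Ld:1 B:0 rd:1 wr:0>
#3 ALU src=r2,r2 held:WR_PORT  <A:1 Mu:0 Ld:1 B:0 rd:1 wr:0>
#4 ALU src=r4,r3 held:RD_PORT  <A:1 Mu:0 Ld:1 B:0 rd:1 wr:0>
#5 MUL src=r0,r2 held:FU  <A:1 Mu:0 Ld:1 B:0 rd:1 wr:0>
#6 MEM src=r2,r1 held:RD_PORT  <A:1 Mu:0 Ld:1 B:0 rd:1 wr:0>
#7 ALU src=r3,r0 held:RD_PORT  <A:1 Mu:0 Ld:1 B:0 rd:1 wr:0>

reason(slot 6) = RD_PORT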